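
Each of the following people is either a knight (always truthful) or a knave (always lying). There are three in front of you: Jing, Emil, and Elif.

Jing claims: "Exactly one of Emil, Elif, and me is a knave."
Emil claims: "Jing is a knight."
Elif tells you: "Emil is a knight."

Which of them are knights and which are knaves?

Jing: knave, Emil: knave, Elif: knave

Consider Jing. Suppose Jing is a knight.
Then no assignment of the remaining roles makes every statement match its speaker's type — contradiction.
So Jing is a knave.
With that fixed, Emil's statement is false, so Emil is a knave.
With that fixed, Elif's statement is false, so Elif is a knave.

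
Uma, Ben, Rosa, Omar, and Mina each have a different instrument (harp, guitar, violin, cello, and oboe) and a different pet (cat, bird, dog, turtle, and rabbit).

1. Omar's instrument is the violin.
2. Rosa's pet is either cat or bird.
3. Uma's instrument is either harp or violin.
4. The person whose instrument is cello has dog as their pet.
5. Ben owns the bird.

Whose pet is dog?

With clues 1–2, Rosa is impossible for the one with pet dog.
With clues 1–4, Omar and Uma are impossible for the one with pet dog.
With clues 1–5, Ben is impossible for the one with pet dog.
That leaves Mina.

Mina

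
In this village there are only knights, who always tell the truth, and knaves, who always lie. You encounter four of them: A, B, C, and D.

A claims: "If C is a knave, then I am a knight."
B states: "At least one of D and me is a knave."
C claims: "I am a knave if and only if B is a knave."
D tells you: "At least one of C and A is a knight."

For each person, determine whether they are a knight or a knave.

A: knave, B: knight, C: knave, D: knave

Consider A. Suppose A is a knight.
Then no assignment of the remaining roles makes every statement match its speaker's type — contradiction.
So A is a knave.
Consider B. Suppose B is a knave.
Then B's own statement would have to be false, but it can't be — contradiction.
So B is a knight.
Consider C. Suppose C is a knight.
Then A's statement comes out true, contradicting A being a knave.
So C is a knave.
With that fixed, D's statement is false, so D is a knave.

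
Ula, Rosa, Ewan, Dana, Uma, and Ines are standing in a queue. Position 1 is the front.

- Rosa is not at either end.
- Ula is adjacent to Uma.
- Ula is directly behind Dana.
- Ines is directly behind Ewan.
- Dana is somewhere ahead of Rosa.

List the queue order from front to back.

Dana, Ula, Uma, Rosa, Ewan, Ines

From clue 1: Rosa is in {2,3,4,5}.
From clues 1–3: Ula is in {2,3,4,5}.
From clues 1–4: Ula is in {2,5}.
From clues 1–5: Dana → position 1, Ula → position 2, Uma → position 3, Rosa → position 4, Ewan → position 5, Ines → position 6.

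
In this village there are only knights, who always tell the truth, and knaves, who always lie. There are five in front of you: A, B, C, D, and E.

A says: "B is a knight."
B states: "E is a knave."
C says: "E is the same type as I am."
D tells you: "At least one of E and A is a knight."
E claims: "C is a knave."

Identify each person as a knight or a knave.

A: knave, B: knave, C: knave, D: knight, E: knight

Consider A. Suppose A is a knight.
Then no assignment of the remaining roles makes every statement match its speaker's type — contradiction.
So A is a knave.
Consider B. Suppose B is a knight.
Then A's statement comes out true, contradicting A being a knave.
So B is a knave.
Consider C. Suppose C is a knight.
Then no assignment of the remaining roles makes every statement match its speaker's type — contradiction.
So C is a knave.
With that fixed, E's statement is true, so E is a knight.
With that fixed, D's statement is true, so D is a knight.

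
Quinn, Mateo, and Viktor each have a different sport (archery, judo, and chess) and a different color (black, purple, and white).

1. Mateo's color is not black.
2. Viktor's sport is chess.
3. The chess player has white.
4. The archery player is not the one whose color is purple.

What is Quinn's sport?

With clues 1–2, chess is impossible for Quinn's sport.
With clues 1–4, judo is impossible for Quinn's sport.
That leaves archery.

archery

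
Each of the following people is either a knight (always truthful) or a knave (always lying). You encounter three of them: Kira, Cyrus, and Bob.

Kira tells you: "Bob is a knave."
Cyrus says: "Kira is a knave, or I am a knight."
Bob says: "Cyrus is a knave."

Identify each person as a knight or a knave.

Kira: knight, Cyrus: knight, Bob: knave

Consider Kira. Suppose Kira is a knave.
Then no assignment of the remaining roles makes every statement match its speaker's type — contradiction.
So Kira is a knight.
Consider Cyrus. Suppose Cyrus is a knave.
Then no assignment of the remaining roles makes every statement match its speaker's type — contradiction.
So Cyrus is a knight.
With that fixed, Bob's statement is false, so Bob is a knave.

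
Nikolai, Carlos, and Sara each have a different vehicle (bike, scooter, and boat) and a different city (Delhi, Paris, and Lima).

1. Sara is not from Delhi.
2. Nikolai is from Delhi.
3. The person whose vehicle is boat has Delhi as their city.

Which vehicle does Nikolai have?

boat

With clues 1–3, bike and scooter are impossible for Nikolai's vehicle.
That leaves boat.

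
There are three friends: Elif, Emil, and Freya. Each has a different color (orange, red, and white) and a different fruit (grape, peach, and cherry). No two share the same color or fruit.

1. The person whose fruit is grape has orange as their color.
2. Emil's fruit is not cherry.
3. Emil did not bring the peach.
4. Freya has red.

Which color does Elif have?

white

With clues 1–3, orange is impossible for Elif's color.
With clues 1–4, red is impossible for Elif's color.
That leaves white.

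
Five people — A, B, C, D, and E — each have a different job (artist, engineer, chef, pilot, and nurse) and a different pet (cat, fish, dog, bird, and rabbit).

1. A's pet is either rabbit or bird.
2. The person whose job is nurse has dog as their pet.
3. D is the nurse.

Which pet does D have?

dog

With clues 1–3, bird, cat, fish, and rabbit are impossible for D's pet.
That leaves dog.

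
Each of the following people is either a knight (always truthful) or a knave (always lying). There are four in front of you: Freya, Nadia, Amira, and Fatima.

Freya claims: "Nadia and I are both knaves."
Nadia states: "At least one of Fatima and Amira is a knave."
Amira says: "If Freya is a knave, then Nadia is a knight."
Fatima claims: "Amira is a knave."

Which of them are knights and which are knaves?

Freya: knave, Nadia: knight, Amira: knight, Fatima: knave

Consider Freya. Suppose Freya is a knight.
Then Freya's own statement would have to be true, but it can't be — contradiction.
So Freya is a knave.
Consider Nadia. Suppose Nadia is a knave.
Then Freya's statement comes out true, contradicting Freya being a knave.
So Nadia is a knight.
With that fixed, Amira's statement is true, so Amira is a knight.
With that fixed, Fatima's statement is false, so Fatima is a knave.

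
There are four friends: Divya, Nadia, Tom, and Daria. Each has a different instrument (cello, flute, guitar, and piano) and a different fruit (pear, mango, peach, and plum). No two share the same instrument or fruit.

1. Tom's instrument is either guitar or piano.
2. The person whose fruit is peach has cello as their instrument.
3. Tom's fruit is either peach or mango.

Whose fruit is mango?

Tom

With clues 1–3, Daria, Divya, and Nadia are impossible for the one with fruit mango.
That leaves Tom.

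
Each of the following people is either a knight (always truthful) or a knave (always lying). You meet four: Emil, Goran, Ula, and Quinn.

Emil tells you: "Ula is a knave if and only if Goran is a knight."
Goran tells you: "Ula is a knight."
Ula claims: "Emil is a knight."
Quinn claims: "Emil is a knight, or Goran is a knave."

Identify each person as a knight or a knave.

Consider Emil. Suppose Emil is a knight.
Then no assignment of the remaining roles makes every statement match its speaker's type — contradiction.
So Emil is a knave.
With that fixed, Ula's statement is false, so Ula is a knave.
With that fixed, Goran's statement is false, so Goran is a knave.
With that fixed, Quinn's statement is true, so Quinn is a knight.

Emil: knave, Goran: knave, Ula: knave, Quinn: knight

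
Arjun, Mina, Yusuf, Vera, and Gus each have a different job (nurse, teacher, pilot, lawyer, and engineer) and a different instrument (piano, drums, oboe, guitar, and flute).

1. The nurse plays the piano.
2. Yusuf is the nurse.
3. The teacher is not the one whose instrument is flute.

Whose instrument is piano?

Yusuf

With clues 1–2, Arjun, Gus, Mina, and Vera are impossible for the one with instrument piano.
That leaves Yusuf.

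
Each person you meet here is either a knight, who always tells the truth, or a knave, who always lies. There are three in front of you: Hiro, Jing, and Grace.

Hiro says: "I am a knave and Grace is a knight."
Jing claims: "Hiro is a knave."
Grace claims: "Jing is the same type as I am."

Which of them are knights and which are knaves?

Consider Hiro. Suppose Hiro is a knight.
Then Hiro's own statement would have to be true, but it can't be — contradiction.
So Hiro is a knave.
With that fixed, Jing's statement is true, so Jing is a knight.
Consider Grace. Suppose Grace is a knight.
Then Hiro's statement comes out true, contradicting Hiro being a knave.
So Grace is a knave.

Hiro: knave, Jing: knight, Grace: knave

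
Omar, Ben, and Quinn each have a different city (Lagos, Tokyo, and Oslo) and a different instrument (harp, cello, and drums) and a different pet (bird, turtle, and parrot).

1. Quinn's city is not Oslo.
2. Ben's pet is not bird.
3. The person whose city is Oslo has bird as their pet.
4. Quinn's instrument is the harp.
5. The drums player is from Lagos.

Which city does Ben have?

With clues 1–3, Oslo is impossible for Ben's city.
With clues 1–5, Tokyo is impossible for Ben's city.
That leaves Lagos.

Lagos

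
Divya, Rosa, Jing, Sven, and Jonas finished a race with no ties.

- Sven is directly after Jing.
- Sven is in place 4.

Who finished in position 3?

With clues 1–2, Divya, Jonas, Rosa, and Sven are ruled out for place 3.
So place 3 is Jing.

Jing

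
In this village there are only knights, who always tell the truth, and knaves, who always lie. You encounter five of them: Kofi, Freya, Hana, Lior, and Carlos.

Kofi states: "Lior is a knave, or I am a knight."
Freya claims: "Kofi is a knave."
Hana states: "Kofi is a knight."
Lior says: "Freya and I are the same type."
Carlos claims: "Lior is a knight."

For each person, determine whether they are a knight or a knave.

Consider Kofi. Suppose Kofi is a knight.
Then no assignment of the remaining roles makes every statement match its speaker's type — contradiction.
So Kofi is a knave.
With that fixed, Freya's statement is true, so Freya is a knight.
With that fixed, Hana's statement is false, so Hana is a knave.
Consider Lior. Suppose Lior is a knave.
Then Kofi's statement comes out true, contradicting Kofi being a knave.
So Lior is a knight.
With that fixed, Carlos's statement is true, so Carlos is a knight.

Kofi: knave, Freya: knight, Hana: knave, Lior: knight, Carlos: knight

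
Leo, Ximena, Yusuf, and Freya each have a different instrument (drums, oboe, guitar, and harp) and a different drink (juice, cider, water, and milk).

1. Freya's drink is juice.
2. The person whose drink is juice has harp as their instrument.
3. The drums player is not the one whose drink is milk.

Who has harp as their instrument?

Freya

With clues 1–2, Leo, Ximena, and Yusuf are impossible for the one with instrument harp.
That leaves Freya.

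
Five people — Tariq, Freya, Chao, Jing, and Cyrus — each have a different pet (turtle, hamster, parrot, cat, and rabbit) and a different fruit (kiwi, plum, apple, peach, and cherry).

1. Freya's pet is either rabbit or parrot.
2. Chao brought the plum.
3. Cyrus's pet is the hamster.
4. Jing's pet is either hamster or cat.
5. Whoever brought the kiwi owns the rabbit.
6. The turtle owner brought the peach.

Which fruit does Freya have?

kiwi

With clues 1–2, plum is impossible for Freya's fruit.
With clues 1–6, apple, cherry, and peach are impossible for Freya's fruit.
That leaves kiwi.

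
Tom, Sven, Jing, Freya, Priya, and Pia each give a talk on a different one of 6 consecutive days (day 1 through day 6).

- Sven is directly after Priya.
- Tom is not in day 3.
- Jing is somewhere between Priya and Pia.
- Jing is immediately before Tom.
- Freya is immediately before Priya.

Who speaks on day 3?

With clues 1–2, Tom is ruled out for day 3.
With clues 1–4, Pia and Priya are ruled out for day 3.
With clues 1–5, Freya and Jing are ruled out for day 3.
So day 3 is Sven.

Sven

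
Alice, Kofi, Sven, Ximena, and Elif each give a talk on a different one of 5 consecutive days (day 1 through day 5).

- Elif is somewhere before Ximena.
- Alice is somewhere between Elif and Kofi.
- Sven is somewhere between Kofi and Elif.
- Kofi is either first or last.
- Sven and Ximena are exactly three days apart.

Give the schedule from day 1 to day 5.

From clue 1: Ximena is in {2,3,4,5}.
From clues 1–2: Alice is in {2,3,4}.
From clues 1–3: Elif is in {1,4}.
From clues 1–4: Kofi is in {1,5}.
From clues 1–5: Kofi → day 1, Sven → day 2, Alice → day 3, Elif → day 4, Ximena → day 5.

Kofi, Sven, Alice, Elif, Ximena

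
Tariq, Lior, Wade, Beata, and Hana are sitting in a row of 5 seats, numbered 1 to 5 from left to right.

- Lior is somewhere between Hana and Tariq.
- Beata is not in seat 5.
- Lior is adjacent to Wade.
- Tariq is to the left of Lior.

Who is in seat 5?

With clue 1, Lior is ruled out for seat 5.
With clues 1–2, Beata is ruled out for seat 5.
With clues 1–3, Wade is ruled out for seat 5.
With clues 1–4, Tariq is ruled out for seat 5.
So seat 5 is Hana.

Hana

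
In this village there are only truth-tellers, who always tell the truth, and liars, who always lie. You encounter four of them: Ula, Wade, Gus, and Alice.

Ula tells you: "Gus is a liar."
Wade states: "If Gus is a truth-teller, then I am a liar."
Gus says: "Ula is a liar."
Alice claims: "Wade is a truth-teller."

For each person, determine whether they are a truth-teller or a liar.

Consider Ula. Suppose Ula is a liar.
Then no assignment of the remaining roles makes every statement match its speaker's type — contradiction.
So Ula is a truth-teller.
With that fixed, Gus's statement is false, so Gus is a liar.
With that fixed, Wade's statement is true, so Wade is a truth-teller.
With that fixed, Alice's statement is true, so Alice is a truth-teller.

Ula: truth-teller, Wade: truth-teller, Gus: liar, Alice: truth-teller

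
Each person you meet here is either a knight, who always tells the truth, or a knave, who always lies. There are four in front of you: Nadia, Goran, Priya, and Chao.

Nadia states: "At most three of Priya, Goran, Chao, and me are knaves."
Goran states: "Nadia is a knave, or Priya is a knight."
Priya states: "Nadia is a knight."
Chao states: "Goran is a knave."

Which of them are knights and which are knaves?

Consider Nadia. Suppose Nadia is a knave.
Then no assignment of the remaining roles makes every statement match its speaker's type — contradiction.
So Nadia is a knight.
With that fixed, Priya's statement is true, so Priya is a knight.
With that fixed, Goran's statement is true, so Goran is a knight.
With that fixed, Chao's statement is false, so Chao is a knave.

Nadia: knight, Goran: knight, Priya: knight, Chao: knave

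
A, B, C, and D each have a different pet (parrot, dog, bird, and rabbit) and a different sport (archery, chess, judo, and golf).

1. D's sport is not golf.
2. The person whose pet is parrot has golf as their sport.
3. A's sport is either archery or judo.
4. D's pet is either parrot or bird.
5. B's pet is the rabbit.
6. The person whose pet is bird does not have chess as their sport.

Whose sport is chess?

B

With clues 1–3, A is impossible for the one with sport chess.
With clues 1–5, C is impossible for the one with sport chess.
With clues 1–6, D is impossible for the one with sport chess.
That leaves B.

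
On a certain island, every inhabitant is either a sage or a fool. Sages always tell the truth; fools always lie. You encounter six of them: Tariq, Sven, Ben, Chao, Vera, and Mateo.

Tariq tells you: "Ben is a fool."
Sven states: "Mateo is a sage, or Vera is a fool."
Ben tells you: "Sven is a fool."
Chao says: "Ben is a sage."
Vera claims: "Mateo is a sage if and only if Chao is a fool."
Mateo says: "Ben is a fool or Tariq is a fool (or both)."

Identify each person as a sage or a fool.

Tariq: sage, Sven: sage, Ben: fool, Chao: fool, Vera: sage, Mateo: sage

Consider Tariq. Suppose Tariq is a fool.
Then no assignment of the remaining roles makes every statement match its speaker's type — contradiction.
So Tariq is a sage.
Consider Sven. Suppose Sven is a fool.
Then no assignment of the remaining roles makes every statement match its speaker's type — contradiction.
So Sven is a sage.
With that fixed, Ben's statement is false, so Ben is a fool.
With that fixed, Chao's statement is false, so Chao is a fool.
With that fixed, Mateo's statement is true, so Mateo is a sage.
With that fixed, Vera's statement is true, so Vera is a sage.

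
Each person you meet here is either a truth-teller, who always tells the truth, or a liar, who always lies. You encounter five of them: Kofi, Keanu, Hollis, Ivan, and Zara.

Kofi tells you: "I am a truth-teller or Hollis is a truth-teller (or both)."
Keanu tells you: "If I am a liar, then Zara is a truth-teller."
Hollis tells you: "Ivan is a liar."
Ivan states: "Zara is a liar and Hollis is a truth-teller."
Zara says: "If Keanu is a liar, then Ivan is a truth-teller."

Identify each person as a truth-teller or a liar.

Kofi: truth-teller, Keanu: truth-teller, Hollis: truth-teller, Ivan: liar, Zara: truth-teller

Consider Kofi. Suppose Kofi is a liar.
Then no assignment of the remaining roles makes every statement match its speaker's type — contradiction.
So Kofi is a truth-teller.
Consider Keanu. Suppose Keanu is a liar.
Then no assignment of the remaining roles makes every statement match its speaker's type — contradiction.
So Keanu is a truth-teller.
With that fixed, Zara's statement is true, so Zara is a truth-teller.
With that fixed, Ivan's statement is false, so Ivan is a liar.
With that fixed, Hollis's statement is true, so Hollis is a truth-teller.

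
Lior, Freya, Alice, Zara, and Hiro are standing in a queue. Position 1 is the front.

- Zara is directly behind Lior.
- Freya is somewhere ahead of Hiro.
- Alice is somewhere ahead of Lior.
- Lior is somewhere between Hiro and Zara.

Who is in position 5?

With clue 1, Lior is ruled out for position 5.
With clues 1–2, Freya is ruled out for position 5.
With clues 1–3, Alice is ruled out for position 5.
With clues 1–4, Hiro is ruled out for position 5.
So position 5 is Zara.

Zara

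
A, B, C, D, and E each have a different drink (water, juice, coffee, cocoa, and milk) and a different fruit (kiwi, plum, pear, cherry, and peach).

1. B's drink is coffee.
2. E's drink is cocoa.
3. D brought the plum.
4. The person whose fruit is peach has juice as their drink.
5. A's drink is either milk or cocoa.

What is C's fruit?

With clues 1–3, plum is impossible for C's fruit.
With clues 1–5, cherry, kiwi, and pear are impossible for C's fruit.
That leaves peach.

peach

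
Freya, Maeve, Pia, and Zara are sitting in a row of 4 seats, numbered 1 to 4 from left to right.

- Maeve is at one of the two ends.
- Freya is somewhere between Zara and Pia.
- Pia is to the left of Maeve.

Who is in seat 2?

Freya

With clue 1, Maeve is ruled out for seat 2.
With clues 1–3, Pia and Zara are ruled out for seat 2.
So seat 2 is Freya.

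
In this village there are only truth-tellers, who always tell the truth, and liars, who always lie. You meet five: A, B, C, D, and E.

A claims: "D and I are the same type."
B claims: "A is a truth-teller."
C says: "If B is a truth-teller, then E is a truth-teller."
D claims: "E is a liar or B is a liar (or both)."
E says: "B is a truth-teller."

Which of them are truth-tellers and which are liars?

Consider A. Suppose A is a truth-teller.
Then no assignment of the remaining roles makes every statement match its speaker's type — contradiction.
So A is a liar.
With that fixed, B's statement is false, so B is a liar.
With that fixed, C's statement is true, so C is a truth-teller.
With that fixed, D's statement is true, so D is a truth-teller.
With that fixed, E's statement is false, so E is a liar.

A: liar, B: liar, C: truth-teller, D: truth-teller, E: liar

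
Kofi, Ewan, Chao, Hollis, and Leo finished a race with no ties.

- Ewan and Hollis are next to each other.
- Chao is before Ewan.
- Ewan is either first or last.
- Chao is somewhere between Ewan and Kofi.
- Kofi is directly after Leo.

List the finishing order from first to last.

Leo, Kofi, Chao, Hollis, Ewan

From clues 1–2: Chao is in {1,2,3}.
From clues 1–3: Hollis → place 4, Ewan → place 5.
From clues 1–4: Kofi is in {1,2}.
From clues 1–5: Leo → place 1, Kofi → place 2, Chao → place 3.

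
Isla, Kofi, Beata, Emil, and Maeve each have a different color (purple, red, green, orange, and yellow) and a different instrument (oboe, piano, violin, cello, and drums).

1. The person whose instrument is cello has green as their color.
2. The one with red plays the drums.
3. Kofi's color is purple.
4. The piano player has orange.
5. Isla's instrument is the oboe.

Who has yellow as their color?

With clues 1–3, Kofi is impossible for the one with color yellow.
With clues 1–5, Beata, Emil, and Maeve are impossible for the one with color yellow.
That leaves Isla.

Isla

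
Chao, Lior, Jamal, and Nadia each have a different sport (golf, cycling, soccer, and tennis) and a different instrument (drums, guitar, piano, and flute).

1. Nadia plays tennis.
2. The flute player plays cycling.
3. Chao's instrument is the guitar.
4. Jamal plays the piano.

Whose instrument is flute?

Lior

With clues 1–2, Nadia is impossible for the one with instrument flute.
With clues 1–3, Chao is impossible for the one with instrument flute.
With clues 1–4, Jamal is impossible for the one with instrument flute.
That leaves Lior.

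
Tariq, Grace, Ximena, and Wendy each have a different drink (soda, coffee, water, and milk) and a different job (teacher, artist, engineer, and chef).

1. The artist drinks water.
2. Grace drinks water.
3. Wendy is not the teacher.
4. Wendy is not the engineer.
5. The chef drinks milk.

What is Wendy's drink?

With clues 1–2, water is impossible for Wendy's drink.
With clues 1–5, coffee and soda are impossible for Wendy's drink.
That leaves milk.

milk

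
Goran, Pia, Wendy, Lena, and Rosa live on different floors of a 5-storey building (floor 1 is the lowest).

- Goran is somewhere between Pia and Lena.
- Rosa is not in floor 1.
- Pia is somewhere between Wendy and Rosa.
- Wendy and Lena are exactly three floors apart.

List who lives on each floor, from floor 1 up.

From clue 1: Goran is in {2,3,4}.
From clues 1–3: Pia is in {2,4}.
From clues 1–4: Wendy → floor 1, Pia → floor 2, Goran → floor 3, Lena → floor 4, Rosa → floor 5.

Wendy, Pia, Goran, Lena, Rosa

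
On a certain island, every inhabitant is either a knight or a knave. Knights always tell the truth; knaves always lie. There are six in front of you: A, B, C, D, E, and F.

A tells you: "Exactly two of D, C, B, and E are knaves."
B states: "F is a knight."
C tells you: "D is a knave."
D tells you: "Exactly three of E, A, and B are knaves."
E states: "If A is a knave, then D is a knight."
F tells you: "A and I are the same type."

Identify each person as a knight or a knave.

A: knight, B: knave, C: knight, D: knave, E: knight, F: knave

Consider A. Suppose A is a knave.
Then whichever role F has, F's statement has the wrong truth value — contradiction.
So A is a knight.
With that fixed, D's statement is false, so D is a knave.
With that fixed, E's statement is true, so E is a knight.
With that fixed, C's statement is true, so C is a knight.
Consider B. Suppose B is a knight.
Then A's statement comes out false, contradicting A being a knight.
So B is a knave.
Consider F. Suppose F is a knight.
Then B's statement comes out true, contradicting B being a knave.
So F is a knave.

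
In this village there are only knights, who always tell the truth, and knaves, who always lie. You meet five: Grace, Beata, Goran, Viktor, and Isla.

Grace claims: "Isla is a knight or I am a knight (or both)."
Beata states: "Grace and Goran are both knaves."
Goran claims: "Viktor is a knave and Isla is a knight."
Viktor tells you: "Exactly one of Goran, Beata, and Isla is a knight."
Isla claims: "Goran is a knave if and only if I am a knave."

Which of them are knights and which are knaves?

Consider Grace. Suppose Grace is a knave.
Then no assignment of the remaining roles makes every statement match its speaker's type — contradiction.
So Grace is a knight.
With that fixed, Beata's statement is false, so Beata is a knave.
Consider Goran. Suppose Goran is a knave.
Then whichever role Isla has, Isla's statement has the wrong truth value — contradiction.
So Goran is a knight.
Consider Viktor. Suppose Viktor is a knight.
Then Goran's statement comes out false, contradicting Goran being a knight.
So Viktor is a knave.
Consider Isla. Suppose Isla is a knave.
Then Goran's statement comes out false, contradicting Goran being a knight.
So Isla is a knight.

Grace: knight, Beata: knave, Goran: knight, Viktor: knave, Isla: knight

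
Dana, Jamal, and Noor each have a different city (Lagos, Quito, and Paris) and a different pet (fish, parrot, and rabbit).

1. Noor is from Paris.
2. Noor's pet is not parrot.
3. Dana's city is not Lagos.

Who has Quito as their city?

Dana

Clue 1 rules out Noor for the one with city Quito.
With clues 1–3, Jamal is impossible for the one with city Quito.
That leaves Dana.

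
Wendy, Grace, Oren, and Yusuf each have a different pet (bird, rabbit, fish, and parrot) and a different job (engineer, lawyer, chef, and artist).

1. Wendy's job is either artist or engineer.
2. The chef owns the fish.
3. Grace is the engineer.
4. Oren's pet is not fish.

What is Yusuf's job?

With clues 1–3, artist and engineer are impossible for Yusuf's job.
With clues 1–4, lawyer is impossible for Yusuf's job.
That leaves chef.

chef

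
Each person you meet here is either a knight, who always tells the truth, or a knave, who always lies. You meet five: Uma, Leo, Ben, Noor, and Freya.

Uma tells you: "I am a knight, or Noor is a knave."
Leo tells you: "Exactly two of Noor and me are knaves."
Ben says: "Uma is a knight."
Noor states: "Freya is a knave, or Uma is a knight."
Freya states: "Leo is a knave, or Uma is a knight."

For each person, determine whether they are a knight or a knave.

Consider Uma. Suppose Uma is a knave.
Then no assignment of the remaining roles makes every statement match its speaker's type — contradiction.
So Uma is a knight.
With that fixed, Ben's statement is true, so Ben is a knight.
With that fixed, Noor's statement is true, so Noor is a knight.
With that fixed, Freya's statement is true, so Freya is a knight.
With that fixed, Leo's statement is false, so Leo is a knave.

Uma: knight, Leo: knave, Ben: knight, Noor: knight, Freya: knight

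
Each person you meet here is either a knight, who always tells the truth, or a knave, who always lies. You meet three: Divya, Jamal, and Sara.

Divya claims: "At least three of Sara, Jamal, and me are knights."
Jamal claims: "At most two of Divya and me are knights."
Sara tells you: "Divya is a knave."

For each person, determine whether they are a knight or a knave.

Divya: knave, Jamal: knight, Sara: knight

Regardless of anyone's role, Jamal's statement is true, so Jamal is a knight.
Consider Divya. Suppose Divya is a knight.
Then no assignment of the remaining roles makes every statement match its speaker's type — contradiction.
So Divya is a knave.
With that fixed, Sara's statement is true, so Sara is a knight.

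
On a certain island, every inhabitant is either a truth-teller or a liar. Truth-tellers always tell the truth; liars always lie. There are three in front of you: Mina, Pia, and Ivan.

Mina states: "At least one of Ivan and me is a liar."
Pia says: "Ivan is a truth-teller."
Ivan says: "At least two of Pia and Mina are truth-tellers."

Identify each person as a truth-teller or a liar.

Consider Mina. Suppose Mina is a liar.
Then Mina's own statement would have to be false, but it can't be — contradiction.
So Mina is a truth-teller.
Consider Pia. Suppose Pia is a truth-teller.
Then no assignment of the remaining roles makes every statement match its speaker's type — contradiction.
So Pia is a liar.
With that fixed, Ivan's statement is false, so Ivan is a liar.

Mina: truth-teller, Pia: liar, Ivan: liar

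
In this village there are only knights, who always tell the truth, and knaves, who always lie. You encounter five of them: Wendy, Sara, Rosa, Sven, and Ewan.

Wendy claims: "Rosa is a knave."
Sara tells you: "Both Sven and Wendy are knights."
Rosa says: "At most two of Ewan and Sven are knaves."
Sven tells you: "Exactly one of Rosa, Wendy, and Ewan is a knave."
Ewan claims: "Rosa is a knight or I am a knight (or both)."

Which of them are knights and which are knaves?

Wendy: knave, Sara: knave, Rosa: knight, Sven: knight, Ewan: knight

Regardless of anyone's role, Rosa's statement is true, so Rosa is a knight.
With that fixed, Ewan's statement is true, so Ewan is a knight.
With that fixed, Wendy's statement is false, so Wendy is a knave.
With that fixed, Sara's statement is false, so Sara is a knave.
With that fixed, Sven's statement is true, so Sven is a knight.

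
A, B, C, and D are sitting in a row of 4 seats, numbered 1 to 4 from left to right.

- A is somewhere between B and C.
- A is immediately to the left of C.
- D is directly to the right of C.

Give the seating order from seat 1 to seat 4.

From clue 1: A is in {2,3}.
From clues 1–3: B → seat 1, A → seat 2, C → seat 3, D → seat 4.

B, A, C, D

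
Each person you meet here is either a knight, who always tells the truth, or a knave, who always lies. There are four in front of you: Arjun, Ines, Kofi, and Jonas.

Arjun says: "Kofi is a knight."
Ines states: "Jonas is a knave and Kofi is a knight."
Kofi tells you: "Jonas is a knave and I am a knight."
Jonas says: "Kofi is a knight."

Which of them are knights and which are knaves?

Arjun: knave, Ines: knave, Kofi: knave, Jonas: knave

Consider Arjun. Suppose Arjun is a knight.
Then no assignment of the remaining roles makes every statement match its speaker's type — contradiction.
So Arjun is a knave.
Consider Ines. Suppose Ines is a knight.
Then no assignment of the remaining roles makes every statement match its speaker's type — contradiction.
So Ines is a knave.
Consider Kofi. Suppose Kofi is a knight.
Then Arjun's statement comes out true, contradicting Arjun being a knave.
So Kofi is a knave.
With that fixed, Jonas's statement is false, so Jonas is a knave.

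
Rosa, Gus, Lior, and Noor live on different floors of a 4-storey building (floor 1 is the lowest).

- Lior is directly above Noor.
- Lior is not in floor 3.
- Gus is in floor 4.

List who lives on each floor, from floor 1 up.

From clue 1: Lior is in {2,3,4}.
From clues 1–2: Lior is in {2,4}.
From clues 1–3: Noor → floor 1, Lior → floor 2, Rosa → floor 3, Gus → floor 4.

Noor, Lior, Rosa, Gus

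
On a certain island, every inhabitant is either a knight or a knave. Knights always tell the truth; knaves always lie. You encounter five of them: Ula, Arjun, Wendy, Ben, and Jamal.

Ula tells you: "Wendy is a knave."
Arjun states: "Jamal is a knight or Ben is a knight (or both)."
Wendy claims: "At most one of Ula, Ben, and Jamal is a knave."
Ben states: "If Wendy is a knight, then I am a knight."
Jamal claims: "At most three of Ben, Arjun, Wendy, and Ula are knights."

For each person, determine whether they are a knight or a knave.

Ula: knave, Arjun: knight, Wendy: knight, Ben: knight, Jamal: knight

Consider Ula. Suppose Ula is a knight.
Then no assignment of the remaining roles makes every statement match its speaker's type — contradiction.
So Ula is a knave.
With that fixed, Jamal's statement is true, so Jamal is a knight.
With that fixed, Arjun's statement is true, so Arjun is a knight.
Consider Wendy. Suppose Wendy is a knave.
Then Ula's statement comes out true, contradicting Ula being a knave.
So Wendy is a knight.
Consider Ben. Suppose Ben is a knave.
Then Wendy's statement comes out false, contradicting Wendy being a knight.
So Ben is a knight.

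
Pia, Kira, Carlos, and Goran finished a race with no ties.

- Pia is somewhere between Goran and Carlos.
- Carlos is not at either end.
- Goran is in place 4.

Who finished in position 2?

With clues 1–2, Goran and Kira are ruled out for place 2.
With clues 1–3, Pia is ruled out for place 2.
So place 2 is Carlos.

Carlos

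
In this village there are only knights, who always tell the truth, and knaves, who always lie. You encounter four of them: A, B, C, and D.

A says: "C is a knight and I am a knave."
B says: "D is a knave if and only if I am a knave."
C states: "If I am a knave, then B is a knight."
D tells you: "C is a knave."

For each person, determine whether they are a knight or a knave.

Consider A. Suppose A is a knight.
Then A's own statement would have to be true, but it can't be — contradiction.
So A is a knave.
Consider B. Suppose B is a knight.
Then no assignment of the remaining roles makes every statement match its speaker's type — contradiction.
So B is a knave.
Consider C. Suppose C is a knight.
Then A's statement comes out true, contradicting A being a knave.
So C is a knave.
With that fixed, D's statement is true, so D is a knight.

A: knave, B: knave, C: knave, D: knight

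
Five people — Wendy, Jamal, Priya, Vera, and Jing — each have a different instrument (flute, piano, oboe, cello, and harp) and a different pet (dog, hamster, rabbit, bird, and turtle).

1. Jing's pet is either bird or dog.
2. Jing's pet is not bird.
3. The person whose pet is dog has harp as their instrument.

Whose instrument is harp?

Jing

With clues 1–3, Jamal, Priya, Vera, and Wendy are impossible for the one with instrument harp.
That leaves Jing.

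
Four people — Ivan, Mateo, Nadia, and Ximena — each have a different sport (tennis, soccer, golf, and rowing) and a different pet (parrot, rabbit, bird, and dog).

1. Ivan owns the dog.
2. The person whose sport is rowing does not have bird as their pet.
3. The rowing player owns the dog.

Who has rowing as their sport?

Ivan

With clues 1–3, Mateo, Nadia, and Ximena are impossible for the one with sport rowing.
That leaves Ivan.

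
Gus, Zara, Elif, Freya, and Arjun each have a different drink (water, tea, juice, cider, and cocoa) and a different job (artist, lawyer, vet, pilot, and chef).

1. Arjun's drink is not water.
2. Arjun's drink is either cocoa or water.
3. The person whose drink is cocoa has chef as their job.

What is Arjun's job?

chef

With clues 1–3, artist, lawyer, pilot, and vet are impossible for Arjun's job.
That leaves chef.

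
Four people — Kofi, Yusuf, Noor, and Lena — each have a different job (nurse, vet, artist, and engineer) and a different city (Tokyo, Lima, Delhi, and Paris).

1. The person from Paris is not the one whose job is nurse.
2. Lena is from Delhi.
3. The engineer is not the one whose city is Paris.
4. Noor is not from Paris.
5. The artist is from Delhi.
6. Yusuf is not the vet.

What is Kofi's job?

vet

With clues 1–5, artist is impossible for Kofi's job.
With clues 1–6, engineer and nurse are impossible for Kofi's job.
That leaves vet.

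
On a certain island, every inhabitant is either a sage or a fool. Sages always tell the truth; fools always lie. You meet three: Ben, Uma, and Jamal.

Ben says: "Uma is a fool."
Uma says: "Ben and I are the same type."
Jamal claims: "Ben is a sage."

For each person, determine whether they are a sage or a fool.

Ben: sage, Uma: fool, Jamal: sage

Consider Ben. Suppose Ben is a fool.
Then whichever role Uma has, Uma's statement has the wrong truth value — contradiction.
So Ben is a sage.
With that fixed, Jamal's statement is true, so Jamal is a sage.
Consider Uma. Suppose Uma is a sage.
Then Ben's statement comes out false, contradicting Ben being a sage.
So Uma is a fool.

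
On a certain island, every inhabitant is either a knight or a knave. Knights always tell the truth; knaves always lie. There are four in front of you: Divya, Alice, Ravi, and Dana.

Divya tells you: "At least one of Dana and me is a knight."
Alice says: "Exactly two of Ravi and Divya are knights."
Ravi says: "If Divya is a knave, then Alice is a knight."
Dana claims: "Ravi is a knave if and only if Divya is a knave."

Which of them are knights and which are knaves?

Divya: knight, Alice: knight, Ravi: knight, Dana: knight

Consider Divya. Suppose Divya is a knave.
Then no assignment of the remaining roles makes every statement match its speaker's type — contradiction.
So Divya is a knight.
With that fixed, Ravi's statement is true, so Ravi is a knight.
With that fixed, Dana's statement is true, so Dana is a knight.
With that fixed, Alice's statement is true, so Alice is a knight.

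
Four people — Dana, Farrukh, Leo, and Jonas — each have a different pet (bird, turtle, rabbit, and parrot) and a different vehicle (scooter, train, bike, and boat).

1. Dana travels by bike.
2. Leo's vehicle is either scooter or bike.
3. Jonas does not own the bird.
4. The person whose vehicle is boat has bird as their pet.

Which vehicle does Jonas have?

train

Clue 1 rules out bike for Jonas's vehicle.
With clues 1–2, scooter is impossible for Jonas's vehicle.
With clues 1–4, boat is impossible for Jonas's vehicle.
That leaves train.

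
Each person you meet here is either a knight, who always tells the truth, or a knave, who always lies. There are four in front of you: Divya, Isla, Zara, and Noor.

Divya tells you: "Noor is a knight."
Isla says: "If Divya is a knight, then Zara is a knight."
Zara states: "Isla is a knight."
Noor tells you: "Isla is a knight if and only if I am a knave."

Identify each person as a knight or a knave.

Divya: knight, Isla: knave, Zara: knave, Noor: knight

Consider Divya. Suppose Divya is a knave.
Then no assignment of the remaining roles makes every statement match its speaker's type — contradiction.
So Divya is a knight.
Consider Isla. Suppose Isla is a knight.
Then whichever role Noor has, Noor's statement has the wrong truth value — contradiction.
So Isla is a knave.
With that fixed, Zara's statement is false, so Zara is a knave.
Consider Noor. Suppose Noor is a knave.
Then Divya's statement comes out false, contradicting Divya being a knight.
So Noor is a knight.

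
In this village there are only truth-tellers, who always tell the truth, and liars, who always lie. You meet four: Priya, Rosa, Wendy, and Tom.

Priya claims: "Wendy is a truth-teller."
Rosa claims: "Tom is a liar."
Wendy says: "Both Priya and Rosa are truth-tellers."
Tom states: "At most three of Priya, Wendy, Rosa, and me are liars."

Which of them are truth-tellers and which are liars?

Consider Priya. Suppose Priya is a truth-teller.
Then no assignment of the remaining roles makes every statement match its speaker's type — contradiction.
So Priya is a liar.
With that fixed, Wendy's statement is false, so Wendy is a liar.
Consider Rosa. Suppose Rosa is a truth-teller.
Then no assignment of the remaining roles makes every statement match its speaker's type — contradiction.
So Rosa is a liar.
Consider Tom. Suppose Tom is a liar.
Then Rosa's statement comes out true, contradicting Rosa being a liar.
So Tom is a truth-teller.

Priya: liar, Rosa: liar, Wendy: liar, Tom: truth-teller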